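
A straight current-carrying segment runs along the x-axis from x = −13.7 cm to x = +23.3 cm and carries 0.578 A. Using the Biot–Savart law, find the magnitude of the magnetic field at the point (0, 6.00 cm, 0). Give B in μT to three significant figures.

For a finite straight segment, B = (μ₀I/4πd)(sinθ₁ + sinθ₂), where θ₁, θ₂ are the angles from the perpendicular to each end.
The perpendicular distance is d = 0.06 m; the end-offsets along the wire are a = 0.137 m and b = 0.233 m.
sinθ₁ = 0.137/√(0.137²+0.06²) = 0.9160; sinθ₂ = 0.233/√(0.233²+0.06²) = 0.9684.
B = (4π×10⁻⁷ × 0.578) / (4π × 0.06) × (0.9160 + 0.9684) = 1.82×10⁻⁶ T.

B ≈ 1.82 μT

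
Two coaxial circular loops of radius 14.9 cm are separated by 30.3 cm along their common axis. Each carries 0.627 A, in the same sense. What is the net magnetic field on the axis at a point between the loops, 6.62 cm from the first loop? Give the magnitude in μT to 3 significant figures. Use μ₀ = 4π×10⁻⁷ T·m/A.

Each loop contributes B = μ₀IR²/[2(R²+z²)^(3/2)] on the axis, with z measured from that loop.
Loop 1 (z = 0.0662 m): B₁ = 2.02×10⁻⁶ T. Loop 2 (z = 0.2368 m): B₂ = 3.99×10⁻⁷ T.
The fields add: B = B₁ + B₂ = 2.42×10⁻⁶ T.

B ≈ 2.42 μT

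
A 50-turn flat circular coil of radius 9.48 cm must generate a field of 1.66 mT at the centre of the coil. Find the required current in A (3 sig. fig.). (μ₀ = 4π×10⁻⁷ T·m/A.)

I ≈ 5.01 A

For an N-turn coil, B = Nμ₀I/(2R) with R = 0.0948 m, so I = 2RB/(Nμ₀) = 2 × 0.0948 × 1.66×10⁻³ / (50 × 4π×10⁻⁷) = 5.01 A.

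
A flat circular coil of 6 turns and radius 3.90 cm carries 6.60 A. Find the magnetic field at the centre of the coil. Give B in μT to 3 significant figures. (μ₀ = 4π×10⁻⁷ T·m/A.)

For an N-turn flat coil, B = Nμ₀I/(2R) with R = 0.039 m.
B = 6 × 1.06×10⁻⁴ T = 6.38×10⁻⁴ T.

B ≈ 638 μT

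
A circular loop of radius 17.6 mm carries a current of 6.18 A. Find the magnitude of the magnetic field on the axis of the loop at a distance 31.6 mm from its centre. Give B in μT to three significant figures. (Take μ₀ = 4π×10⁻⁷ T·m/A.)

B ≈ 25.4 μT

On the axis of a circular loop, B = μ₀IR² / [2(R²+z²)^(3/2)].
R² + z² = (0.0176)² + (0.0316)² = 0.001308 m², and (R²+z²)^(3/2) = 4.73×10⁻⁵ m³.
B = (4π×10⁻⁷ × 6.18 × 0.0003098) / (2 × 4.73×10⁻⁵) = 2.54×10⁻⁵ T.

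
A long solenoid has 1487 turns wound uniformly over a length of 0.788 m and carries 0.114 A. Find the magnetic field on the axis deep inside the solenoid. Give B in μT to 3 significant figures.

Inside a long solenoid, B = μ₀nI with n = 1887 turns/m.
B = 4π×10⁻⁷ × 1887 × 0.114 = 2.70×10⁻⁴ T.

B ≈ 270 μT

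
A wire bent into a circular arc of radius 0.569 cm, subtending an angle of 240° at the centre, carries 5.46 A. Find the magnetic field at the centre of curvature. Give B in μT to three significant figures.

The Biot–Savart field of a circular arc at its centre is B = μ₀Iφ/(4πR), with φ = 4.189 rad.
B = (4π×10⁻⁷ × 5.46 × 4.189) / (4π × 0.00569) = 4.02×10⁻⁴ T.

B ≈ 402 μT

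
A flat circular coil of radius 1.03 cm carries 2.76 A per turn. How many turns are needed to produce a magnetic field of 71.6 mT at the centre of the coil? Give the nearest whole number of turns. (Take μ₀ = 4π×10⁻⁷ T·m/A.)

For an N-turn coil, B = Nμ₀I/(2R). A single turn gives B₁ = 1.68×10⁻⁴ T with R = 0.0103 m.
N = B/B₁ = 7.16×10⁻² / 1.68×10⁻⁴ = 425.27.

N = 425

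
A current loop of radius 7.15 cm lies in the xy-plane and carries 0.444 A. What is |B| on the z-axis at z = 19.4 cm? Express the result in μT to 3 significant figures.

B ≈ 0.161 μT

On the axis of a circular loop, B = μ₀IR² / [2(R²+z²)^(3/2)].
R² + z² = (0.0715)² + (0.194)² = 0.04275 m², and (R²+z²)^(3/2) = 8.84×10⁻³ m³.
B = (4π×10⁻⁷ × 0.444 × 0.005112) / (2 × 8.84×10⁻³) = 1.61×10⁻⁷ T.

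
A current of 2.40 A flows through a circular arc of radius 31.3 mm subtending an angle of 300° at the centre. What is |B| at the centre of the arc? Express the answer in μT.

B ≈ 40.1 μT

The Biot–Savart field of a circular arc at its centre is B = μ₀Iφ/(4πR), with φ = 5.236 rad.
B = (4π×10⁻⁷ × 2.40 × 5.236) / (4π × 0.0313) = 4.01×10⁻⁵ T.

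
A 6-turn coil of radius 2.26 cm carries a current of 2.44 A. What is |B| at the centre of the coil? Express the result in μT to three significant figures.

B ≈ 407 μT

For an N-turn flat coil, B = Nμ₀I/(2R) with R = 0.0226 m.
B = 6 × 6.78×10⁻⁵ T = 4.07×10⁻⁴ T.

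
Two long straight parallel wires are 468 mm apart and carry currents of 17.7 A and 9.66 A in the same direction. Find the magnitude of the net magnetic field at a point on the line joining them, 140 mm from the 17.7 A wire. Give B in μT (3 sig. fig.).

Each long wire gives B = μ₀I/(2πd). Distances are d₁ = 0.14 m and d₂ = 0.328 m.
B₁ = 2.53×10⁻⁵ T, B₂ = 5.89×10⁻⁶ T.
Between parallel currents the two contributions point in opposite directions, so they subtract. B = |B₁ − B₂| = |2.53×10⁻⁵ − 5.89×10⁻⁶| = 1.94×10⁻⁵ T.

B ≈ 19.4 μT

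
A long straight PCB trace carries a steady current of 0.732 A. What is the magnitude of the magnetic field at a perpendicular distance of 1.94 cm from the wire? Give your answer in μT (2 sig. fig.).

B ≈ 7.5 μT

For an infinitely long straight wire, B = μ₀I/(2πd).
B = (4π×10⁻⁷ × 0.732) / (2π × 0.0194) = 7.55×10⁻⁶ T.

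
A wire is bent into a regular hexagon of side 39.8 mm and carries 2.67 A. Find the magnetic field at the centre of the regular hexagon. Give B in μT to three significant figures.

B ≈ 46.5 μT

Each side is a finite straight segment at perpendicular distance d = a/(2 tan(π/6)) = 0.03447 m from the centre, with end-angles ±π/6.
One side contributes B₁ = (μ₀I/4πd)·2 sin(π/6) = 7.75×10⁻⁶ T.
All 6 sides add in the same direction: B = 6 × 7.75×10⁻⁶ = 4.65×10⁻⁵ T.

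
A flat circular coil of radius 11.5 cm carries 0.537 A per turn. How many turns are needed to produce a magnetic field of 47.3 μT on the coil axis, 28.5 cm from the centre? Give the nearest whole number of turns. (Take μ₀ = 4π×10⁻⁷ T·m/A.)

For an N-turn coil, B = Nμ₀IR²/[2(R²+z²)^(3/2)]. A single turn gives B₁ = 1.54×10⁻⁷ T with R = 0.115 m, z = 0.285 m.
N = B/B₁ = 4.73×10⁻⁵ / 1.54×10⁻⁷ = 307.69.

N = 308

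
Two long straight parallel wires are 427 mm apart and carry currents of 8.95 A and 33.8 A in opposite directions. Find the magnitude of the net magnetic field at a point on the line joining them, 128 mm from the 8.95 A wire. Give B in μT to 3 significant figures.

Each long wire gives B = μ₀I/(2πd). Distances are d₁ = 0.128 m and d₂ = 0.299 m.
B₁ = 1.40×10⁻⁵ T, B₂ = 2.26×10⁻⁵ T.
Between antiparallel currents both contributions point the same way, so they add. B = B₁ + B₂ = 1.40×10⁻⁵ + 2.26×10⁻⁵ = 3.66×10⁻⁵ T.

B ≈ 36.6 μT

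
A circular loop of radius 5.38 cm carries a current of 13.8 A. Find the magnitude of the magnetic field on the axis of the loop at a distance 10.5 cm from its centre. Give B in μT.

On the axis of a circular loop, B = μ₀IR² / [2(R²+z²)^(3/2)].
R² + z² = (0.0538)² + (0.105)² = 0.01392 m², and (R²+z²)^(3/2) = 1.64×10⁻³ m³.
B = (4π×10⁻⁷ × 13.8 × 0.002894) / (2 × 1.64×10⁻³) = 1.53×10⁻⁵ T.

B ≈ 15.3 μT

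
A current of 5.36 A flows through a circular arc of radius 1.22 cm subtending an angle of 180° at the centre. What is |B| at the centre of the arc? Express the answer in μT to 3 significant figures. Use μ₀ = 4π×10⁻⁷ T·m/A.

The Biot–Savart field of a circular arc at its centre is B = μ₀Iφ/(4πR), with φ = 3.142 rad.
B = (4π×10⁻⁷ × 5.36 × 3.142) / (4π × 0.0122) = 1.38×10⁻⁴ T.

B ≈ 138 μT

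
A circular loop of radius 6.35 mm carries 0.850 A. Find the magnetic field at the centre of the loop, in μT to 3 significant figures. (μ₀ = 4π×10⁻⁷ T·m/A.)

At the centre of a circular loop the Biot–Savart law gives B = μ₀I/(2R).
B = (4π×10⁻⁷ × 0.850) / (2 × 0.00635) = 8.41×10⁻⁵ T.

B ≈ 84.1 μT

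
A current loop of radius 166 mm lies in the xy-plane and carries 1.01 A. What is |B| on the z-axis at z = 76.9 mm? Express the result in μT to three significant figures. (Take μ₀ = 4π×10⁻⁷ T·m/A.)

B ≈ 2.86 μT

On the axis of a circular loop, B = μ₀IR² / [2(R²+z²)^(3/2)].
R² + z² = (0.166)² + (0.0769)² = 0.03347 m², and (R²+z²)^(3/2) = 6.12×10⁻³ m³.
B = (4π×10⁻⁷ × 1.01 × 0.02756) / (2 × 6.12×10⁻³) = 2.86×10⁻⁶ T.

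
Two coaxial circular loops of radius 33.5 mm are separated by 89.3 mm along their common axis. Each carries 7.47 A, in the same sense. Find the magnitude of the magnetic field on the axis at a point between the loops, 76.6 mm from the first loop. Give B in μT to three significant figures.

B ≈ 124 μT

Each loop contributes B = μ₀IR²/[2(R²+z²)^(3/2)] on the axis, with z measured from that loop.
Loop 1 (z = 0.0766 m): B₁ = 9.01×10⁻⁶ T. Loop 2 (z = 0.0127 m): B₂ = 1.15×10⁻⁴ T.
The fields add: B = B₁ + B₂ = 1.24×10⁻⁴ T.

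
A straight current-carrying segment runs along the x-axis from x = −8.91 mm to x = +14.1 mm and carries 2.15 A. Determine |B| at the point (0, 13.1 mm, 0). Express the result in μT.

For a finite straight segment, B = (μ₀I/4πd)(sinθ₁ + sinθ₂), where θ₁, θ₂ are the angles from the perpendicular to each end.
The perpendicular distance is d = 0.0131 m; the end-offsets along the wire are a = 0.00891 m and b = 0.0141 m.
sinθ₁ = 0.00891/√(0.00891²+0.0131²) = 0.5624; sinθ₂ = 0.0141/√(0.0141²+0.0131²) = 0.7326.
B = (4π×10⁻⁷ × 2.15) / (4π × 0.0131) × (0.5624 + 0.7326) = 2.13×10⁻⁵ T.

B ≈ 21.3 μT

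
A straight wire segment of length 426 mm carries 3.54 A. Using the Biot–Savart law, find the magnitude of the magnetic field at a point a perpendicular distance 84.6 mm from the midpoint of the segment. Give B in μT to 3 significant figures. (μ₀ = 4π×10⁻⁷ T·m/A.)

B ≈ 7.78 μT

For a finite straight segment, B = (μ₀I/4πd)(sinθ₁ + sinθ₂), where θ₁, θ₂ are the angles from the perpendicular to each end.
The perpendicular from the point meets the wire at its midpoint, so each end is L/2 = 0.213 m away along the wire.
sinθ₁ = 0.213/√(0.213²+0.0846²) = 0.9294; sinθ₂ = 0.213/√(0.213²+0.0846²) = 0.9294.
B = (4π×10⁻⁷ × 3.54) / (4π × 0.0846) × (0.9294 + 0.9294) = 7.78×10⁻⁶ T.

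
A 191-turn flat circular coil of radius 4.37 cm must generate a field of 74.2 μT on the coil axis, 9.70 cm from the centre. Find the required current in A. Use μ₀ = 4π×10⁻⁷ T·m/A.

For an N-turn coil, B = Nμ₀IR²/[2(R²+z²)^(3/2)] with R = 0.0437 m, z = 0.097 m, so I = 2B(R²+z²)^(3/2)/(Nμ₀R²) = 2 × 7.42×10⁻⁵ × 1.20×10⁻³ / (191 × 4π×10⁻⁷ × 0.00191) = 0.390 A.

I ≈ 0.390 A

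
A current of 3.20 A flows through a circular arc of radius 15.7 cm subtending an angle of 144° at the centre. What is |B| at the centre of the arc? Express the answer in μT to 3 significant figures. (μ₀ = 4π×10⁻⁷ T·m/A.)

The Biot–Savart field of a circular arc at its centre is B = μ₀Iφ/(4πR), with φ = 2.513 rad.
B = (4π×10⁻⁷ × 3.20 × 2.513) / (4π × 0.157) = 5.12×10⁻⁶ T.

B ≈ 5.12 μT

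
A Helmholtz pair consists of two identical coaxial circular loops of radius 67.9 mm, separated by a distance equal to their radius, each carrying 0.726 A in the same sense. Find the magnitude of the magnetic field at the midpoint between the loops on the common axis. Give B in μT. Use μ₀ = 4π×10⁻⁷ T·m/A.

Each loop contributes B = μ₀IR²/[2(R²+z²)^(3/2)] on the axis, with z measured from that loop.
Loop 1 (z = 0.03395 m): B₁ = 4.81×10⁻⁶ T. Loop 2 (z = 0.03395 m): B₂ = 4.81×10⁻⁶ T.
The fields add: B = B₁ + B₂ = 9.61×10⁻⁶ T.

B ≈ 9.61 μT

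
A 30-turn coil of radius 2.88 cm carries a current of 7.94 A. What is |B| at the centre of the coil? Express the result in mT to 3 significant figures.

B ≈ 5.20 mT

For an N-turn flat coil, B = Nμ₀I/(2R) with R = 0.0288 m.
B = 30 × 1.73×10⁻⁴ T = 5.20×10⁻³ T.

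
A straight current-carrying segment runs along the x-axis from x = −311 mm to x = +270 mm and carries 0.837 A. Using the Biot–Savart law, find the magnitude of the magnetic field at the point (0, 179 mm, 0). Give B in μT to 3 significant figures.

For a finite straight segment, B = (μ₀I/4πd)(sinθ₁ + sinθ₂), where θ₁, θ₂ are the angles from the perpendicular to each end.
The perpendicular distance is d = 0.179 m; the end-offsets along the wire are a = 0.311 m and b = 0.27 m.
sinθ₁ = 0.311/√(0.311²+0.179²) = 0.8667; sinθ₂ = 0.27/√(0.27²+0.179²) = 0.8335.
B = (4π×10⁻⁷ × 0.837) / (4π × 0.179) × (0.8667 + 0.8335) = 7.95×10⁻⁷ T.

B ≈ 0.795 μT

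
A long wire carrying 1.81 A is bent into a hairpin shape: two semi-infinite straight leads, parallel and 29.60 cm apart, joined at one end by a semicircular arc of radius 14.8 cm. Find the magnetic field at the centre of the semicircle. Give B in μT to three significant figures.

B ≈ 6.29 μT

The semicircular arc contributes B_arc = μ₀I·π/(4πR) = μ₀I/(4R) = 3.84×10⁻⁶ T.
Each semi-infinite lead is at perpendicular distance R = 0.148 m from the centre, with the perpendicular foot at its near end, so it contributes μ₀I/(4πR); both point the same way, together 2.45×10⁻⁶ T.
Arc and leads all point the same direction: B = 3.84×10⁻⁶ + 2.45×10⁻⁶ = 6.29×10⁻⁶ T.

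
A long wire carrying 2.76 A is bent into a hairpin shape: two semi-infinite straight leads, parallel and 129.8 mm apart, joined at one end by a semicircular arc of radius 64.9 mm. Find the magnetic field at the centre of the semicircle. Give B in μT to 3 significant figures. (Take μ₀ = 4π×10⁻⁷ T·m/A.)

B ≈ 21.9 μT

The semicircular arc contributes B_arc = μ₀I·π/(4πR) = μ₀I/(4R) = 1.34×10⁻⁵ T.
Each semi-infinite lead is at perpendicular distance R = 0.0649 m from the centre, with the perpendicular foot at its near end, so it contributes μ₀I/(4πR); both point the same way, together 8.51×10⁻⁶ T.
Arc and leads all point the same direction: B = 1.34×10⁻⁵ + 8.51×10⁻⁶ = 2.19×10⁻⁵ T.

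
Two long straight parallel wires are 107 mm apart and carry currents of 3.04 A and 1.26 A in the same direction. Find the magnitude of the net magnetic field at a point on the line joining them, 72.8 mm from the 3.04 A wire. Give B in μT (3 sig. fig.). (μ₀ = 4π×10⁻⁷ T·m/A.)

Each long wire gives B = μ₀I/(2πd). Distances are d₁ = 0.0728 m and d₂ = 0.0342 m.
B₁ = 8.35×10⁻⁶ T, B₂ = 7.37×10⁻⁶ T.
Between parallel currents the two contributions point in opposite directions, so they subtract. B = |B₁ − B₂| = |8.35×10⁻⁶ − 7.37×10⁻⁶| = 9.83×10⁻⁷ T.

B ≈ 0.983 μT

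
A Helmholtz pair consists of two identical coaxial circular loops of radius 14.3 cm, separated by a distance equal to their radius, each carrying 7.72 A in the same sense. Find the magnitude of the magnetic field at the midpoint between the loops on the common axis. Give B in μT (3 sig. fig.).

Each loop contributes B = μ₀IR²/[2(R²+z²)^(3/2)] on the axis, with z measured from that loop.
Loop 1 (z = 0.0715 m): B₁ = 2.43×10⁻⁵ T. Loop 2 (z = 0.0715 m): B₂ = 2.43×10⁻⁵ T.
The fields add: B = B₁ + B₂ = 4.85×10⁻⁵ T.

B ≈ 48.5 μT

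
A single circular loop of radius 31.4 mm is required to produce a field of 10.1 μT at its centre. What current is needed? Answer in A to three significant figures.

At the centre of a circular loop B = μ₀I/(2R), so I = 2RB/μ₀.
With R = 0.0314 m, I = 2 × 0.0314 × 1.01×10⁻⁵ / (4π×10⁻⁷) = 0.505 A.

I ≈ 0.505 A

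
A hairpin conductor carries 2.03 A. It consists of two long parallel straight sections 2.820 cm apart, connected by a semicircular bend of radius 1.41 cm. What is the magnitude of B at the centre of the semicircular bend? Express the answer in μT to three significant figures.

The semicircular arc contributes B_arc = μ₀I·π/(4πR) = μ₀I/(4R) = 4.52×10⁻⁵ T.
Each semi-infinite lead is at perpendicular distance R = 0.0141 m from the centre, with the perpendicular foot at its near end, so it contributes μ₀I/(4πR); both point the same way, together 2.88×10⁻⁵ T.
Arc and leads all point the same direction: B = 4.52×10⁻⁵ + 2.88×10⁻⁵ = 7.40×10⁻⁵ T.

B ≈ 74.0 μT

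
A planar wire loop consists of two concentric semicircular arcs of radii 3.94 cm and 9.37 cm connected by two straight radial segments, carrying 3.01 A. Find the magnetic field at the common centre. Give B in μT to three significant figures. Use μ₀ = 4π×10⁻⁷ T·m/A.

B ≈ 13.9 μT

The radial connectors point toward the centre, so dl × r̂ = 0 and they contribute nothing.
Each semicircle gives μ₀I/(4R): inner arc 2.40×10⁻⁵ T, outer arc 1.01×10⁻⁵ T.
The two arcs carry current in opposite angular senses, so their fields oppose: B = |2.40×10⁻⁵ − 1.01×10⁻⁵| = 1.39×10⁻⁵ T.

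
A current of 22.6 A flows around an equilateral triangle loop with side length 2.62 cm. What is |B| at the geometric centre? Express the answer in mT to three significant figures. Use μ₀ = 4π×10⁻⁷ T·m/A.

Each side is a finite straight segment at perpendicular distance d = a/(2 tan(π/3)) = 0.007563 m from the centre, with end-angles ±π/3.
One side contributes B₁ = (μ₀I/4πd)·2 sin(π/3) = 5.18×10⁻⁴ T.
All 3 sides add in the same direction: B = 3 × 5.18×10⁻⁴ = 1.55×10⁻³ T.

B ≈ 1.55 mT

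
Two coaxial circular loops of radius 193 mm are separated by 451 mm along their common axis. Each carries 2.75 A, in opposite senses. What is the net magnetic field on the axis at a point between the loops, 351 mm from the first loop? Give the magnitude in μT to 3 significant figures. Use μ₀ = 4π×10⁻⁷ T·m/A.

B ≈ 5.27 μT

Each loop contributes B = μ₀IR²/[2(R²+z²)^(3/2)] on the axis, with z measured from that loop.
Loop 1 (z = 0.351 m): B₁ = 1.00×10⁻⁶ T. Loop 2 (z = 0.1 m): B₂ = 6.27×10⁻⁶ T.
The fields oppose: B = |B₁ − B₂| = 5.27×10⁻⁶ T.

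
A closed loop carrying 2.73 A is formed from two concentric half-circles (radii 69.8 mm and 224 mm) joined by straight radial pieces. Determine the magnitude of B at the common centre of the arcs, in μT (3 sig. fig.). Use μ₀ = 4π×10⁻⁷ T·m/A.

B ≈ 8.46 μT

The radial connectors point toward the centre, so dl × r̂ = 0 and they contribute nothing.
Each semicircle gives μ₀I/(4R): inner arc 1.23×10⁻⁵ T, outer arc 3.83×10⁻⁶ T.
The two arcs carry current in opposite angular senses, so their fields oppose: B = |1.23×10⁻⁵ − 3.83×10⁻⁶| = 8.46×10⁻⁶ T.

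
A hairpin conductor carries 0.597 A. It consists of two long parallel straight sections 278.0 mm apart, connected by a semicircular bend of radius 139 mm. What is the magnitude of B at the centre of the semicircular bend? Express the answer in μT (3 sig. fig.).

B ≈ 2.21 μT

The semicircular arc contributes B_arc = μ₀I·π/(4πR) = μ₀I/(4R) = 1.35×10⁻⁶ T.
Each semi-infinite lead is at perpendicular distance R = 0.139 m from the centre, with the perpendicular foot at its near end, so it contributes μ₀I/(4πR); both point the same way, together 8.59×10⁻⁷ T.
Arc and leads all point the same direction: B = 1.35×10⁻⁶ + 8.59×10⁻⁷ = 2.21×10⁻⁶ T.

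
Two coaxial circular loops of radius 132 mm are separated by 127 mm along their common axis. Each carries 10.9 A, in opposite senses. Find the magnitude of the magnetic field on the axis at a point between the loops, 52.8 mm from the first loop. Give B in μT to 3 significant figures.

Each loop contributes B = μ₀IR²/[2(R²+z²)^(3/2)] on the axis, with z measured from that loop.
Loop 1 (z = 0.0528 m): B₁ = 4.15×10⁻⁵ T. Loop 2 (z = 0.0742 m): B₂ = 3.44×10⁻⁵ T.
The fields oppose: B = |B₁ − B₂| = 7.16×10⁻⁶ T.

B ≈ 7.16 μT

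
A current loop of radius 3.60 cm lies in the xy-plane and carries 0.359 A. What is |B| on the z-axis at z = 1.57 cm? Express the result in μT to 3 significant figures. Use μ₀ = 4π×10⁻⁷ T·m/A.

On the axis of a circular loop, B = μ₀IR² / [2(R²+z²)^(3/2)].
R² + z² = (0.036)² + (0.0157)² = 0.001542 m², and (R²+z²)^(3/2) = 6.06×10⁻⁵ m³.
B = (4π×10⁻⁷ × 0.359 × 0.001296) / (2 × 6.06×10⁻⁵) = 4.83×10⁻⁶ T.

B ≈ 4.83 μT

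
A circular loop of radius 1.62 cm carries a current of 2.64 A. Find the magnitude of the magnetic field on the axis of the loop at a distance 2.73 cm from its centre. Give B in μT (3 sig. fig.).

B ≈ 13.6 μT

On the axis of a circular loop, B = μ₀IR² / [2(R²+z²)^(3/2)].
R² + z² = (0.0162)² + (0.0273)² = 0.001008 m², and (R²+z²)^(3/2) = 3.20×10⁻⁵ m³.
B = (4π×10⁻⁷ × 2.64 × 0.0002624) / (2 × 3.20×10⁻⁵) = 1.36×10⁻⁵ T.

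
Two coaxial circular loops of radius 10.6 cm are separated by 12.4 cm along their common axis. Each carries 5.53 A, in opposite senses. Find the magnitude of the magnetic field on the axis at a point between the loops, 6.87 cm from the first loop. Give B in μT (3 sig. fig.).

B ≈ 3.47 μT

Each loop contributes B = μ₀IR²/[2(R²+z²)^(3/2)] on the axis, with z measured from that loop.
Loop 1 (z = 0.0687 m): B₁ = 1.94×10⁻⁵ T. Loop 2 (z = 0.0553 m): B₂ = 2.28×10⁻⁵ T.
The fields oppose: B = |B₁ − B₂| = 3.47×10⁻⁶ T.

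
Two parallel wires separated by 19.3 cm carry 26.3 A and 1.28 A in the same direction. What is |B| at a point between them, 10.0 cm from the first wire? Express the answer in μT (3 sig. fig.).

B ≈ 49.8 μT

Each long wire gives B = μ₀I/(2πd). Distances are d₁ = 0.1 m and d₂ = 0.093 m.
B₁ = 5.26×10⁻⁵ T, B₂ = 2.75×10⁻⁶ T.
Between parallel currents the two contributions point in opposite directions, so they subtract. B = |B₁ − B₂| = |5.26×10⁻⁵ − 2.75×10⁻⁶| = 4.98×10⁻⁵ T.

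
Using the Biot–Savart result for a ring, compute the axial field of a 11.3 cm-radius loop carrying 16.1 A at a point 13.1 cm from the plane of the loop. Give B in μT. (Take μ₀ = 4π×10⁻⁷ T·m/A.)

On the axis of a circular loop, B = μ₀IR² / [2(R²+z²)^(3/2)].
R² + z² = (0.113)² + (0.131)² = 0.02993 m², and (R²+z²)^(3/2) = 5.18×10⁻³ m³.
B = (4π×10⁻⁷ × 16.1 × 0.01277) / (2 × 5.18×10⁻³) = 2.49×10⁻⁵ T.

B ≈ 24.9 μT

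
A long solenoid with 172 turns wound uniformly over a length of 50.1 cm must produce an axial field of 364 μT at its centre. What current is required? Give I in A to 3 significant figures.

Inside a long solenoid B = μ₀nI with n = 343.3 m⁻¹, so I = B/(μ₀n).
I = 3.64×10⁻⁴ / (4π×10⁻⁷ × 343.3) = 0.844 A.

I ≈ 0.844 A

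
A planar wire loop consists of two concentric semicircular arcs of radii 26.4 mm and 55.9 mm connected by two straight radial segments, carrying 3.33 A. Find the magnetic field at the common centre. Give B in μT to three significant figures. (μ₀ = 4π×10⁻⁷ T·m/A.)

B ≈ 20.9 μT

The radial connectors point toward the centre, so dl × r̂ = 0 and they contribute nothing.
Each semicircle gives μ₀I/(4R): inner arc 3.96×10⁻⁵ T, outer arc 1.87×10⁻⁵ T.
The two arcs carry current in opposite angular senses, so their fields oppose: B = |3.96×10⁻⁵ − 1.87×10⁻⁵| = 2.09×10⁻⁵ T.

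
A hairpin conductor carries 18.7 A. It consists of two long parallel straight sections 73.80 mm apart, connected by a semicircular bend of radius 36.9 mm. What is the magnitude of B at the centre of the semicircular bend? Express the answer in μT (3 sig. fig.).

The semicircular arc contributes B_arc = μ₀I·π/(4πR) = μ₀I/(4R) = 1.59×10⁻⁴ T.
Each semi-infinite lead is at perpendicular distance R = 0.0369 m from the centre, with the perpendicular foot at its near end, so it contributes μ₀I/(4πR); both point the same way, together 1.01×10⁻⁴ T.
Arc and leads all point the same direction: B = 1.59×10⁻⁴ + 1.01×10⁻⁴ = 2.61×10⁻⁴ T.

B ≈ 261 μT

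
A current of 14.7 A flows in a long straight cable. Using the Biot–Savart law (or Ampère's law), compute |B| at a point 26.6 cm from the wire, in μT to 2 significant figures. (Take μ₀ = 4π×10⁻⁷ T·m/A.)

For an infinitely long straight wire, B = μ₀I/(2πd).
B = (4π×10⁻⁷ × 14.7) / (2π × 0.266) = 1.11×10⁻⁵ T.

B ≈ 11 μT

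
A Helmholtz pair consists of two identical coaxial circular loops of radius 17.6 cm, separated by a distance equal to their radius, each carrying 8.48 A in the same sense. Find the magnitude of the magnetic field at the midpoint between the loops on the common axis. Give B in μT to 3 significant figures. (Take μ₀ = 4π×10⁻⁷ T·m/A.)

B ≈ 43.3 μT

Each loop contributes B = μ₀IR²/[2(R²+z²)^(3/2)] on the axis, with z measured from that loop.
Loop 1 (z = 0.088 m): B₁ = 2.17×10⁻⁵ T. Loop 2 (z = 0.088 m): B₂ = 2.17×10⁻⁵ T.
The fields add: B = B₁ + B₂ = 4.33×10⁻⁵ T.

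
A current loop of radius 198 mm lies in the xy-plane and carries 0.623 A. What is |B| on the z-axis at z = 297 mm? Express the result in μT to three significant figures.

On the axis of a circular loop, B = μ₀IR² / [2(R²+z²)^(3/2)].
R² + z² = (0.198)² + (0.297)² = 0.1274 m², and (R²+z²)^(3/2) = 4.55×10⁻² m³.
B = (4π×10⁻⁷ × 0.623 × 0.0392) / (2 × 4.55×10⁻²) = 3.37×10⁻⁷ T.

B ≈ 0.337 μT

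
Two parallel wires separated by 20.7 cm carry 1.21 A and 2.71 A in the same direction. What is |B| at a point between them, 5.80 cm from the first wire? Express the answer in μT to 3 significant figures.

B ≈ 0.535 μT

Each long wire gives B = μ₀I/(2πd). Distances are d₁ = 0.058 m and d₂ = 0.149 m.
B₁ = 4.17×10⁻⁶ T, B₂ = 3.64×10⁻⁶ T.
Between parallel currents the two contributions point in opposite directions, so they subtract. B = |B₁ − B₂| = |4.17×10⁻⁶ − 3.64×10⁻⁶| = 5.35×10⁻⁷ T.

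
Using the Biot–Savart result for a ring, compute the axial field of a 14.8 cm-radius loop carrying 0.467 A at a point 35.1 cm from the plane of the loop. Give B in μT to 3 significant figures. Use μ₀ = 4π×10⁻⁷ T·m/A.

B ≈ 0.116 μT

On the axis of a circular loop, B = μ₀IR² / [2(R²+z²)^(3/2)].
R² + z² = (0.148)² + (0.351)² = 0.1451 m², and (R²+z²)^(3/2) = 5.53×10⁻² m³.
B = (4π×10⁻⁷ × 0.467 × 0.0219) / (2 × 5.53×10⁻²) = 1.16×10⁻⁷ T.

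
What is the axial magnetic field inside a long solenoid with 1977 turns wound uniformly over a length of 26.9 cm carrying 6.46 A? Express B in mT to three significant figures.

B ≈ 59.7 mT

Inside a long solenoid, B = μ₀nI with n = 7349 turns/m.
B = 4π×10⁻⁷ × 7349 × 6.46 = 5.97×10⁻² T.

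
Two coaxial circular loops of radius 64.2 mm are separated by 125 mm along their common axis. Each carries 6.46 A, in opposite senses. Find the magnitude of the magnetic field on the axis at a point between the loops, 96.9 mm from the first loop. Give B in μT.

B ≈ 38.0 μT

Each loop contributes B = μ₀IR²/[2(R²+z²)^(3/2)] on the axis, with z measured from that loop.
Loop 1 (z = 0.0969 m): B₁ = 1.07×10⁻⁵ T. Loop 2 (z = 0.0281 m): B₂ = 4.86×10⁻⁵ T.
The fields oppose: B = |B₁ − B₂| = 3.80×10⁻⁵ T.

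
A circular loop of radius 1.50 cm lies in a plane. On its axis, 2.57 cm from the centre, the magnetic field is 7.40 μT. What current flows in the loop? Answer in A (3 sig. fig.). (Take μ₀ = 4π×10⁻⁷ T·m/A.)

I ≈ 1.38 A

On the axis of a loop, B = μ₀IR²/[2(R²+z²)^(3/2)], so I = 2B(R²+z²)^(3/2)/(μ₀R²).
R² + z² = 0.000225 + 0.0006605 = 0.0008855 m²; raised to 3/2 gives 2.63×10⁻⁵ m³.
I = 2 × 7.40×10⁻⁶ × 2.63×10⁻⁵ / (1.26×10⁻⁶ × 0.000225) = 1.38 A.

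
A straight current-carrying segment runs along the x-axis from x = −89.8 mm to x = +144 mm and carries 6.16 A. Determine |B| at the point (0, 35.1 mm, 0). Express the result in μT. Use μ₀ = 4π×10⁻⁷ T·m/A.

For a finite straight segment, B = (μ₀I/4πd)(sinθ₁ + sinθ₂), where θ₁, θ₂ are the angles from the perpendicular to each end.
The perpendicular distance is d = 0.0351 m; the end-offsets along the wire are a = 0.0898 m and b = 0.144 m.
sinθ₁ = 0.0898/√(0.0898²+0.0351²) = 0.9314; sinθ₂ = 0.144/√(0.144²+0.0351²) = 0.9716.
B = (4π×10⁻⁷ × 6.16) / (4π × 0.0351) × (0.9314 + 0.9716) = 3.34×10⁻⁵ T.

B ≈ 33.4 μT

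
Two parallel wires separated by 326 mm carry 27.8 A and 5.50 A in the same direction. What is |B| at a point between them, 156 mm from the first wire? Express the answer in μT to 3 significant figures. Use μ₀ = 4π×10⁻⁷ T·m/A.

Each long wire gives B = μ₀I/(2πd). Distances are d₁ = 0.156 m and d₂ = 0.17 m.
B₁ = 3.56×10⁻⁵ T, B₂ = 6.47×10⁻⁶ T.
Between parallel currents the two contributions point in opposite directions, so they subtract. B = |B₁ − B₂| = |3.56×10⁻⁵ − 6.47×10⁻⁶| = 2.92×10⁻⁵ T.

B ≈ 29.2 μT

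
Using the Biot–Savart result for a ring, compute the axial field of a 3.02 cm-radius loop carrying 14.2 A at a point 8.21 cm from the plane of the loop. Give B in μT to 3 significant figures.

B ≈ 12.2 μT

On the axis of a circular loop, B = μ₀IR² / [2(R²+z²)^(3/2)].
R² + z² = (0.0302)² + (0.0821)² = 0.007652 m², and (R²+z²)^(3/2) = 6.69×10⁻⁴ m³.
B = (4π×10⁻⁷ × 14.2 × 0.000912) / (2 × 6.69×10⁻⁴) = 1.22×10⁻⁵ T.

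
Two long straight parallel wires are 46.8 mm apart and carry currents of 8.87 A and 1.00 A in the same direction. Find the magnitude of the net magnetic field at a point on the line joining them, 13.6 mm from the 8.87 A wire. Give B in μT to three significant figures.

B ≈ 124 μT

Each long wire gives B = μ₀I/(2πd). Distances are d₁ = 0.0136 m and d₂ = 0.0332 m.
B₁ = 1.30×10⁻⁴ T, B₂ = 6.02×10⁻⁶ T.
Between parallel currents the two contributions point in opposite directions, so they subtract. B = |B₁ − B₂| = |1.30×10⁻⁴ − 6.02×10⁻⁶| = 1.24×10⁻⁴ T.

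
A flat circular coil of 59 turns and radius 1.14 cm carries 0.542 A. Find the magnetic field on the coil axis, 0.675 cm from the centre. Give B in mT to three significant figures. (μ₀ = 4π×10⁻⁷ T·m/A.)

For an N-turn flat coil, B = Nμ₀IR²/[2(R²+z²)^(3/2)] with R = 0.0114 m, z = 0.00675 m.
B = 59 × 1.90×10⁻⁵ T = 1.12×10⁻³ T.

B ≈ 1.12 mT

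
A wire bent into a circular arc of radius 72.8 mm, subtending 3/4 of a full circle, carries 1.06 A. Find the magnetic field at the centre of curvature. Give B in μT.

B ≈ 6.86 μT

The Biot–Savart field of a circular arc at its centre is B = μ₀Iφ/(4πR), with φ = 4.712 rad.
B = (4π×10⁻⁷ × 1.06 × 4.712) / (4π × 0.0728) = 6.86×10⁻⁶ T.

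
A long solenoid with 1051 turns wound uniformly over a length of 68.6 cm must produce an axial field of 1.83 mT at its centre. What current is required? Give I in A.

Inside a long solenoid B = μ₀nI with n = 1532 m⁻¹, so I = B/(μ₀n).
I = 1.83×10⁻³ / (4π×10⁻⁷ × 1532) = 0.951 A.

I ≈ 0.951 A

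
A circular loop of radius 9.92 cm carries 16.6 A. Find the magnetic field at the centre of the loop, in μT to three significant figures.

B ≈ 105 μT

At the centre of a circular loop the Biot–Savart law gives B = μ₀I/(2R).
B = (4π×10⁻⁷ × 16.6) / (2 × 0.0992) = 1.05×10⁻⁴ T.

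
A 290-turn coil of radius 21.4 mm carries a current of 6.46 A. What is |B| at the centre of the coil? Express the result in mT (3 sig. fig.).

B ≈ 55.0 mT

For an N-turn flat coil, B = Nμ₀I/(2R) with R = 0.0214 m.
B = 290 × 1.90×10⁻⁴ T = 5.50×10⁻² T.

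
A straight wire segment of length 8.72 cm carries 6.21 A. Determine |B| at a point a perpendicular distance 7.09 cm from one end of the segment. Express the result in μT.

For a finite straight segment, B = (μ₀I/4πd)(sinθ₁ + sinθ₂), where θ₁, θ₂ are the angles from the perpendicular to each end.
The perpendicular foot is at one end, so the two end-offsets along the wire are 0 and L = 0.0872 m.
sinθ₁ = 0/√(0²+0.0709²) = 0.0000; sinθ₂ = 0.0872/√(0.0872²+0.0709²) = 0.7759.
B = (4π×10⁻⁷ × 6.21) / (4π × 0.0709) × (0.0000 + 0.7759) = 6.80×10⁻⁶ T.

B ≈ 6.80 μT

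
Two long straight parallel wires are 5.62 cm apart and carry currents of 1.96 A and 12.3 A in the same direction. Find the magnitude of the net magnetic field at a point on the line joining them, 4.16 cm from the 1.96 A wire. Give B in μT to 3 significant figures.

Each long wire gives B = μ₀I/(2πd). Distances are d₁ = 0.0416 m and d₂ = 0.0146 m.
B₁ = 9.42×10⁻⁶ T, B₂ = 1.68×10⁻⁴ T.
Between parallel currents the two contributions point in opposite directions, so they subtract. B = |B₁ − B₂| = |9.42×10⁻⁶ − 1.68×10⁻⁴| = 1.59×10⁻⁴ T.

B ≈ 159 μT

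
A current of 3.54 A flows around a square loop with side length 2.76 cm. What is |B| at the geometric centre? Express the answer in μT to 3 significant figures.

Each side is a finite straight segment at perpendicular distance d = a/(2 tan(π/4)) = 0.0138 m from the centre, with end-angles ±π/4.
One side contributes B₁ = (μ₀I/4πd)·2 sin(π/4) = 3.63×10⁻⁵ T.
All 4 sides add in the same direction: B = 4 × 3.63×10⁻⁵ = 1.45×10⁻⁴ T.

B ≈ 145 μT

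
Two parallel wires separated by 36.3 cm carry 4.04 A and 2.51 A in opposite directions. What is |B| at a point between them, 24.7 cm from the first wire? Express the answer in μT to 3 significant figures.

B ≈ 7.60 μT

Each long wire gives B = μ₀I/(2πd). Distances are d₁ = 0.247 m and d₂ = 0.116 m.
B₁ = 3.27×10⁻⁶ T, B₂ = 4.33×10⁻⁶ T.
Between antiparallel currents both contributions point the same way, so they add. B = B₁ + B₂ = 3.27×10⁻⁶ + 4.33×10⁻⁶ = 7.60×10⁻⁶ T.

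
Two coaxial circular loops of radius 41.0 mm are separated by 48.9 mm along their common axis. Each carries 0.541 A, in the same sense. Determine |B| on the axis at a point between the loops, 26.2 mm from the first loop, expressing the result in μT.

Each loop contributes B = μ₀IR²/[2(R²+z²)^(3/2)] on the axis, with z measured from that loop.
Loop 1 (z = 0.0262 m): B₁ = 4.96×10⁻⁶ T. Loop 2 (z = 0.0227 m): B₂ = 5.55×10⁻⁶ T.
The fields add: B = B₁ + B₂ = 1.05×10⁻⁵ T.

B ≈ 10.5 μT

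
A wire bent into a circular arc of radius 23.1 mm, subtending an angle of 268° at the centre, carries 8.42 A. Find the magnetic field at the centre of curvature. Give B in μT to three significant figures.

B ≈ 170 μT

The Biot–Savart field of a circular arc at its centre is B = μ₀Iφ/(4πR), with φ = 4.677 rad.
B = (4π×10⁻⁷ × 8.42 × 4.677) / (4π × 0.0231) = 1.70×10⁻⁴ T.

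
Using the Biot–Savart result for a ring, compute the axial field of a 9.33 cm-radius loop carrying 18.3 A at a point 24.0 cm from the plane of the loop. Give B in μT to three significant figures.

B ≈ 5.86 μT

On the axis of a circular loop, B = μ₀IR² / [2(R²+z²)^(3/2)].
R² + z² = (0.0933)² + (0.24)² = 0.0663 m², and (R²+z²)^(3/2) = 1.71×10⁻² m³.
B = (4π×10⁻⁷ × 18.3 × 0.008705) / (2 × 1.71×10⁻²) = 5.86×10⁻⁶ T.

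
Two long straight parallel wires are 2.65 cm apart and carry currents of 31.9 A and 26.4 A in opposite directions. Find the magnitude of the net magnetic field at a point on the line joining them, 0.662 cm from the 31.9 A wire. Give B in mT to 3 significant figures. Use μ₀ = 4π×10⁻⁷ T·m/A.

Each long wire gives B = μ₀I/(2πd). Distances are d₁ = 0.00662 m and d₂ = 0.01988 m.
B₁ = 9.64×10⁻⁴ T, B₂ = 2.66×10⁻⁴ T.
Between antiparallel currents both contributions point the same way, so they add. B = B₁ + B₂ = 9.64×10⁻⁴ + 2.66×10⁻⁴ = 1.23×10⁻³ T.

B ≈ 1.23 mT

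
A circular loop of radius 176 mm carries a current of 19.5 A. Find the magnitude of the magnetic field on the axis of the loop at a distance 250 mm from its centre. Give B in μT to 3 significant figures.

On the axis of a circular loop, B = μ₀IR² / [2(R²+z²)^(3/2)].
R² + z² = (0.176)² + (0.25)² = 0.09348 m², and (R²+z²)^(3/2) = 2.86×10⁻² m³.
B = (4π×10⁻⁷ × 19.5 × 0.03098) / (2 × 2.86×10⁻²) = 1.33×10⁻⁵ T.

B ≈ 13.3 μT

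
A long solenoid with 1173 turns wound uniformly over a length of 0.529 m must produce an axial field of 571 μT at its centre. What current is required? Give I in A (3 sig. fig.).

Inside a long solenoid B = μ₀nI with n = 2217 m⁻¹, so I = B/(μ₀n).
I = 5.71×10⁻⁴ / (4π×10⁻⁷ × 2217) = 0.205 A.

I ≈ 0.205 A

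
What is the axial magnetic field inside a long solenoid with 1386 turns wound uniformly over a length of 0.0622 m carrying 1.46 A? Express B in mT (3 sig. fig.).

Inside a long solenoid, B = μ₀nI with n = 2.228×10⁴ turns/m.
B = 4π×10⁻⁷ × 2.228×10⁴ × 1.46 = 4.09×10⁻² T.

B ≈ 40.9 mT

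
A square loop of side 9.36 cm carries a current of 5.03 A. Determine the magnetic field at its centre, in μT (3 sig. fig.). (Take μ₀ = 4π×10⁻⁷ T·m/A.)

Each side is a finite straight segment at perpendicular distance d = a/(2 tan(π/4)) = 0.0468 m from the centre, with end-angles ±π/4.
One side contributes B₁ = (μ₀I/4πd)·2 sin(π/4) = 1.52×10⁻⁵ T.
All 4 sides add in the same direction: B = 4 × 1.52×10⁻⁵ = 6.08×10⁻⁵ T.

B ≈ 60.8 μT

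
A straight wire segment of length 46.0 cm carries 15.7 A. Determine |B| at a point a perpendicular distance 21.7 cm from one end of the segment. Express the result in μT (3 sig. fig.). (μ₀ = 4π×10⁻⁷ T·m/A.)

For a finite straight segment, B = (μ₀I/4πd)(sinθ₁ + sinθ₂), where θ₁, θ₂ are the angles from the perpendicular to each end.
The perpendicular foot is at one end, so the two end-offsets along the wire are 0 and L = 0.46 m.
sinθ₁ = 0/√(0²+0.217²) = 0.0000; sinθ₂ = 0.46/√(0.46²+0.217²) = 0.9044.
B = (4π×10⁻⁷ × 15.7) / (4π × 0.217) × (0.0000 + 0.9044) = 6.54×10⁻⁶ T.

B ≈ 6.54 μT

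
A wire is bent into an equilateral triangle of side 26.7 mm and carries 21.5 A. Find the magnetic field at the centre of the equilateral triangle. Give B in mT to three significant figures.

Each side is a finite straight segment at perpendicular distance d = a/(2 tan(π/3)) = 0.007708 m from the centre, with end-angles ±π/3.
One side contributes B₁ = (μ₀I/4πd)·2 sin(π/3) = 4.83×10⁻⁴ T.
All 3 sides add in the same direction: B = 3 × 4.83×10⁻⁴ = 1.45×10⁻³ T.

B ≈ 1.45 mT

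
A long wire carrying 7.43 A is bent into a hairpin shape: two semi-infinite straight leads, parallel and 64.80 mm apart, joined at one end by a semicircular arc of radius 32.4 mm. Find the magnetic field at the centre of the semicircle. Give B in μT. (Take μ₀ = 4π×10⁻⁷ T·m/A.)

The semicircular arc contributes B_arc = μ₀I·π/(4πR) = μ₀I/(4R) = 7.20×10⁻⁵ T.
Each semi-infinite lead is at perpendicular distance R = 0.0324 m from the centre, with the perpendicular foot at its near end, so it contributes μ₀I/(4πR); both point the same way, together 4.59×10⁻⁵ T.
Arc and leads all point the same direction: B = 7.20×10⁻⁵ + 4.59×10⁻⁵ = 1.18×10⁻⁴ T.

B ≈ 118 μT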